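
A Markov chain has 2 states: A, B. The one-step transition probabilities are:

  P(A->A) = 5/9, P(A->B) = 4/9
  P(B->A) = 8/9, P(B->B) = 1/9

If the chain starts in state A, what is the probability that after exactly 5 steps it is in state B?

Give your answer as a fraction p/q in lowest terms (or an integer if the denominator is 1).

Answer: 244/729

Derivation:
Computing P^5 by repeated multiplication:
P^1 =
  A: [5/9, 4/9]
  B: [8/9, 1/9]
P^2 =
  A: [19/27, 8/27]
  B: [16/27, 11/27]
P^3 =
  A: [53/81, 28/81]
  B: [56/81, 25/81]
P^4 =
  A: [163/243, 80/243]
  B: [160/243, 83/243]
P^5 =
  A: [485/729, 244/729]
  B: [488/729, 241/729]

(P^5)[A -> B] = 244/729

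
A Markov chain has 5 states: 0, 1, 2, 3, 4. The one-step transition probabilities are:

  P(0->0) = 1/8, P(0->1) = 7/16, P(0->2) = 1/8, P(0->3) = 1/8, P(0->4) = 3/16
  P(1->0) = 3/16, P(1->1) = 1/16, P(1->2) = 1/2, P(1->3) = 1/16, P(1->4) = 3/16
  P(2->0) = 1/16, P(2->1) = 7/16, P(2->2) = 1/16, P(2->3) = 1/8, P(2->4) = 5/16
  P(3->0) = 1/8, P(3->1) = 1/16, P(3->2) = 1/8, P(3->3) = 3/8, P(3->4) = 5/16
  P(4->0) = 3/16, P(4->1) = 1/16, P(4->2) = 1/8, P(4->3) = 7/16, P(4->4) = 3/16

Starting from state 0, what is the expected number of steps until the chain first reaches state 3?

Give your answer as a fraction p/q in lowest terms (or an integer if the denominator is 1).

Answer: 6056/1063

Derivation:
Let h_i = expected steps to first reach 3 from state i.
Boundary: h_3 = 0.
First-step equations for the other states:
  h_0 = 1 + 1/8*h_0 + 7/16*h_1 + 1/8*h_2 + 1/8*h_3 + 3/16*h_4
  h_1 = 1 + 3/16*h_0 + 1/16*h_1 + 1/2*h_2 + 1/16*h_3 + 3/16*h_4
  h_2 = 1 + 1/16*h_0 + 7/16*h_1 + 1/16*h_2 + 1/8*h_3 + 5/16*h_4
  h_4 = 1 + 3/16*h_0 + 1/16*h_1 + 1/8*h_2 + 7/16*h_3 + 3/16*h_4

Substituting h_3 = 0 and rearranging gives the linear system (I - Q) h = 1:
  [7/8, -7/16, -1/8, -3/16] . (h_0, h_1, h_2, h_4) = 1
  [-3/16, 15/16, -1/2, -3/16] . (h_0, h_1, h_2, h_4) = 1
  [-1/16, -7/16, 15/16, -5/16] . (h_0, h_1, h_2, h_4) = 1
  [-3/16, -1/16, -1/8, 13/16] . (h_0, h_1, h_2, h_4) = 1

Solving yields:
  h_0 = 6056/1063
  h_1 = 6268/1063
  h_2 = 5824/1063
  h_4 = 4084/1063

Starting state is 0, so the expected hitting time is h_0 = 6056/1063.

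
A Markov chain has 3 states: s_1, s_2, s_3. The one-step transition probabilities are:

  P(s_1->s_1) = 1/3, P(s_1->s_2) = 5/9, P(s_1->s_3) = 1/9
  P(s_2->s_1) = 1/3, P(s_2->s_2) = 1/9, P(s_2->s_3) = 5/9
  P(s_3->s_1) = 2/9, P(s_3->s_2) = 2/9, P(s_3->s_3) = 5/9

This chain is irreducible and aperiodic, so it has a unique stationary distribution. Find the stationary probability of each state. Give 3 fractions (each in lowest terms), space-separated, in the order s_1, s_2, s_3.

Answer: 2/7 2/7 3/7

Derivation:
The stationary distribution satisfies pi = pi * P, i.e.:
  pi_s_1 = 1/3*pi_s_1 + 1/3*pi_s_2 + 2/9*pi_s_3
  pi_s_2 = 5/9*pi_s_1 + 1/9*pi_s_2 + 2/9*pi_s_3
  pi_s_3 = 1/9*pi_s_1 + 5/9*pi_s_2 + 5/9*pi_s_3
with normalization: pi_s_1 + pi_s_2 + pi_s_3 = 1.

Using the first 2 balance equations plus normalization, the linear system A*pi = b is:
  [-2/3, 1/3, 2/9] . pi = 0
  [5/9, -8/9, 2/9] . pi = 0
  [1, 1, 1] . pi = 1

Solving yields:
  pi_s_1 = 2/7
  pi_s_2 = 2/7
  pi_s_3 = 3/7

Verification (pi * P):
  2/7*1/3 + 2/7*1/3 + 3/7*2/9 = 2/7 = pi_s_1  (ok)
  2/7*5/9 + 2/7*1/9 + 3/7*2/9 = 2/7 = pi_s_2  (ok)
  2/7*1/9 + 2/7*5/9 + 3/7*5/9 = 3/7 = pi_s_3  (ok)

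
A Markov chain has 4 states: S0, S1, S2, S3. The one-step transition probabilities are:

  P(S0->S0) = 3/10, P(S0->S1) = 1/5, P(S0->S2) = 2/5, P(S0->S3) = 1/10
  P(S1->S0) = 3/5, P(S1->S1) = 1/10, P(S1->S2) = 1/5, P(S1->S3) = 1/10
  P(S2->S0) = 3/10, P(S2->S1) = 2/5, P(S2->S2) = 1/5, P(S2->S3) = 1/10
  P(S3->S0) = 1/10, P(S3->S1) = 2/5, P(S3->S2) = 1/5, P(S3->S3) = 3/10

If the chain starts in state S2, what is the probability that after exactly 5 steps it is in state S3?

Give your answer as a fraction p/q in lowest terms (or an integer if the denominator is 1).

Computing P^5 by repeated multiplication:
P^1 =
  S0: [3/10, 1/5, 2/5, 1/10]
  S1: [3/5, 1/10, 1/5, 1/10]
  S2: [3/10, 2/5, 1/5, 1/10]
  S3: [1/10, 2/5, 1/5, 3/10]
P^2 =
  S0: [17/50, 7/25, 13/50, 3/25]
  S1: [31/100, 1/4, 8/25, 3/25]
  S2: [2/5, 11/50, 13/50, 3/25]
  S3: [9/25, 13/50, 11/50, 4/25]
P^3 =
  S0: [9/25, 31/125, 67/250, 31/250]
  S1: [351/1000, 263/1000, 131/500, 31/250]
  S2: [171/500, 127/500, 7/25, 31/250]
  S3: [173/500, 1/4, 34/125, 33/250]
P^4 =
  S0: [437/1250, 317/1250, 34/125, 78/625]
  S1: [3541/10000, 2509/10000, 1351/5000, 78/625]
  S2: [1757/5000, 1277/5000, 671/2500, 78/625]
  S3: [1743/5000, 1279/5000, 673/2500, 79/625]
P^5 =
  S0: [4389/12500, 127/500, 1687/6250, 781/6250]
  S1: [35031/100000, 25391/100000, 13541/50000, 781/6250]
  S2: [17583/50000, 2531/10000, 6757/25000, 781/6250]
  S3: [17573/50000, 12677/50000, 6743/25000, 783/6250]

(P^5)[S2 -> S3] = 781/6250

Answer: 781/6250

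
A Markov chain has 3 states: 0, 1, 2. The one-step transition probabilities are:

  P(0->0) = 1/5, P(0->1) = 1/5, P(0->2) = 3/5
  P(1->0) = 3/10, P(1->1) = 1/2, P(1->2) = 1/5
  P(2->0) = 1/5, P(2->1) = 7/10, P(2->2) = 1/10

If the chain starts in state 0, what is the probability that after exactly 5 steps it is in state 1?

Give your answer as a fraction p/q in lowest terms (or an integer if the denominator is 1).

Answer: 24041/50000

Derivation:
Computing P^5 by repeated multiplication:
P^1 =
  0: [1/5, 1/5, 3/5]
  1: [3/10, 1/2, 1/5]
  2: [1/5, 7/10, 1/10]
P^2 =
  0: [11/50, 14/25, 11/50]
  1: [1/4, 9/20, 3/10]
  2: [27/100, 23/50, 27/100]
P^3 =
  0: [32/125, 239/500, 133/500]
  1: [49/200, 97/200, 27/100]
  2: [123/500, 473/1000, 281/1000]
P^4 =
  0: [1239/5000, 1191/2500, 1379/5000]
  1: [497/2000, 961/2000, 271/1000]
  2: [2473/10000, 603/1250, 2703/10000]
P^5 =
  0: [6191/25000, 24041/50000, 13577/50000]
  1: [4961/20000, 9593/20000, 2723/10000]
  2: [3103/12500, 47987/100000, 27189/100000]

(P^5)[0 -> 1] = 24041/50000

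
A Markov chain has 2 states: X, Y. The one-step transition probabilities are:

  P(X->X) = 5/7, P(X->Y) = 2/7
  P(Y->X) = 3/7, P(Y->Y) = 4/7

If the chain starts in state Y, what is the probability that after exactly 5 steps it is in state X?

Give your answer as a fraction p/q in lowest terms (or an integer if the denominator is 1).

Computing P^5 by repeated multiplication:
P^1 =
  X: [5/7, 2/7]
  Y: [3/7, 4/7]
P^2 =
  X: [31/49, 18/49]
  Y: [27/49, 22/49]
P^3 =
  X: [209/343, 134/343]
  Y: [201/343, 142/343]
P^4 =
  X: [1447/2401, 954/2401]
  Y: [1431/2401, 970/2401]
P^5 =
  X: [10097/16807, 6710/16807]
  Y: [10065/16807, 6742/16807]

(P^5)[Y -> X] = 10065/16807

Answer: 10065/16807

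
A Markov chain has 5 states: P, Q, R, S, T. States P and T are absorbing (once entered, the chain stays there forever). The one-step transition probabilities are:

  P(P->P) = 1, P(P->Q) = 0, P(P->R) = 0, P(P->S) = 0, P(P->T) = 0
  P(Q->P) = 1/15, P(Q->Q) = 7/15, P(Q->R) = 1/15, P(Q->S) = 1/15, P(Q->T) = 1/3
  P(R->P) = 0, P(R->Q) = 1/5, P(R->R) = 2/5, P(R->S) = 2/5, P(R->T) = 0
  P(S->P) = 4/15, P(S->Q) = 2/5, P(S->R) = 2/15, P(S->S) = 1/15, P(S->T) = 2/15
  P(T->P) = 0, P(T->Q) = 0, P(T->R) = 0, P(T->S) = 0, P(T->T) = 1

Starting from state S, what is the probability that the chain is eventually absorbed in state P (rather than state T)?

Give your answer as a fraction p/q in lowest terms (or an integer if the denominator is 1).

Answer: 56/129

Derivation:
Let a_i = P(absorbed in P | start in state i).
Boundary conditions: a_P = 1, a_T = 0.
For each transient state i, a_i = sum_j P(i->j) * a_j:
  a_Q = 1/15*a_P + 7/15*a_Q + 1/15*a_R + 1/15*a_S + 1/3*a_T
  a_R = 0*a_P + 1/5*a_Q + 2/5*a_R + 2/5*a_S + 0*a_T
  a_S = 4/15*a_P + 2/5*a_Q + 2/15*a_R + 1/15*a_S + 2/15*a_T

Substituting a_P = 1 and a_T = 0, rearrange to (I - Q) a = r where r[i] = P(i -> P):
  [8/15, -1/15, -1/15] . (a_Q, a_R, a_S) = 1/15
  [-1/5, 3/5, -2/5] . (a_Q, a_R, a_S) = 0
  [-2/5, -2/15, 14/15] . (a_Q, a_R, a_S) = 4/15

Solving yields:
  a_Q = 29/129
  a_R = 47/129
  a_S = 56/129

Starting state is S, so the absorption probability is a_S = 56/129.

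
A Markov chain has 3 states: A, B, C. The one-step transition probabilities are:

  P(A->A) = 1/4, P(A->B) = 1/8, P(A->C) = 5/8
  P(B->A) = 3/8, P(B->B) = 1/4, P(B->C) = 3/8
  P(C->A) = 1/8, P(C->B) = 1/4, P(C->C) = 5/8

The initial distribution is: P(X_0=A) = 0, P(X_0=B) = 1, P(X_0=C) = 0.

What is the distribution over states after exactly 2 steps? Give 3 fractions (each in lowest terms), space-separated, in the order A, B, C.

Propagating the distribution step by step (d_{t+1} = d_t * P):
d_0 = (A=0, B=1, C=0)
  d_1[A] = 0*1/4 + 1*3/8 + 0*1/8 = 3/8
  d_1[B] = 0*1/8 + 1*1/4 + 0*1/4 = 1/4
  d_1[C] = 0*5/8 + 1*3/8 + 0*5/8 = 3/8
d_1 = (A=3/8, B=1/4, C=3/8)
  d_2[A] = 3/8*1/4 + 1/4*3/8 + 3/8*1/8 = 15/64
  d_2[B] = 3/8*1/8 + 1/4*1/4 + 3/8*1/4 = 13/64
  d_2[C] = 3/8*5/8 + 1/4*3/8 + 3/8*5/8 = 9/16
d_2 = (A=15/64, B=13/64, C=9/16)

Answer: 15/64 13/64 9/16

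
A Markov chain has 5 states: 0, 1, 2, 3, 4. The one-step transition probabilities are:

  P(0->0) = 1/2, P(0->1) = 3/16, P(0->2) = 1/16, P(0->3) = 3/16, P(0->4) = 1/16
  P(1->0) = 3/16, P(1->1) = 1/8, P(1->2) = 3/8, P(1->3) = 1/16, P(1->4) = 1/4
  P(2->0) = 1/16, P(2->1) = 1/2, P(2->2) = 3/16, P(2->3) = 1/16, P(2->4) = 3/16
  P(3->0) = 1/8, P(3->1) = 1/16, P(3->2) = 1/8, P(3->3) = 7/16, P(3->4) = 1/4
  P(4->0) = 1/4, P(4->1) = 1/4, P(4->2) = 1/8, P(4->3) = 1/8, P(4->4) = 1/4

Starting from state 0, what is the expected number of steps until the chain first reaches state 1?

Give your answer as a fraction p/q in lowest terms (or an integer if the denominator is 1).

Answer: 17888/3563

Derivation:
Let h_i = expected steps to first reach 1 from state i.
Boundary: h_1 = 0.
First-step equations for the other states:
  h_0 = 1 + 1/2*h_0 + 3/16*h_1 + 1/16*h_2 + 3/16*h_3 + 1/16*h_4
  h_2 = 1 + 1/16*h_0 + 1/2*h_1 + 3/16*h_2 + 1/16*h_3 + 3/16*h_4
  h_3 = 1 + 1/8*h_0 + 1/16*h_1 + 1/8*h_2 + 7/16*h_3 + 1/4*h_4
  h_4 = 1 + 1/4*h_0 + 1/4*h_1 + 1/8*h_2 + 1/8*h_3 + 1/4*h_4

Substituting h_1 = 0 and rearranging gives the linear system (I - Q) h = 1:
  [1/2, -1/16, -3/16, -1/16] . (h_0, h_2, h_3, h_4) = 1
  [-1/16, 13/16, -1/16, -3/16] . (h_0, h_2, h_3, h_4) = 1
  [-1/8, -1/8, 9/16, -1/4] . (h_0, h_2, h_3, h_4) = 1
  [-1/4, -1/8, -1/8, 3/4] . (h_0, h_2, h_3, h_4) = 1

Solving yields:
  h_0 = 17888/3563
  h_2 = 10936/3563
  h_3 = 19776/3563
  h_4 = 15832/3563

Starting state is 0, so the expected hitting time is h_0 = 17888/3563.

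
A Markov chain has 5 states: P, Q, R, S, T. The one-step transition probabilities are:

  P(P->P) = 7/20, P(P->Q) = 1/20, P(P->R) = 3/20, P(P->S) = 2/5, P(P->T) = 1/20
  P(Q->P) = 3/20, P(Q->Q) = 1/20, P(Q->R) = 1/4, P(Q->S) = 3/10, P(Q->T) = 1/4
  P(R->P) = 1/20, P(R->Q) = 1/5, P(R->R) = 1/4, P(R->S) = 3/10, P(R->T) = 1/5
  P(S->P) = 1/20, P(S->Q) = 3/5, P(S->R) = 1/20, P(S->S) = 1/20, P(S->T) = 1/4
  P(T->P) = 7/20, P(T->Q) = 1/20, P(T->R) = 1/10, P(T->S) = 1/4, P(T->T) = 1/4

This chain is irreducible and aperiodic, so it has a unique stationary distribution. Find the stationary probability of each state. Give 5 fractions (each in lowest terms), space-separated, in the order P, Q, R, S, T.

The stationary distribution satisfies pi = pi * P, i.e.:
  pi_P = 7/20*pi_P + 3/20*pi_Q + 1/20*pi_R + 1/20*pi_S + 7/20*pi_T
  pi_Q = 1/20*pi_P + 1/20*pi_Q + 1/5*pi_R + 3/5*pi_S + 1/20*pi_T
  pi_R = 3/20*pi_P + 1/4*pi_Q + 1/4*pi_R + 1/20*pi_S + 1/10*pi_T
  pi_S = 2/5*pi_P + 3/10*pi_Q + 3/10*pi_R + 1/20*pi_S + 1/4*pi_T
  pi_T = 1/20*pi_P + 1/4*pi_Q + 1/5*pi_R + 1/4*pi_S + 1/4*pi_T
with normalization: pi_P + pi_Q + pi_R + pi_S + pi_T = 1.

Using the first 4 balance equations plus normalization, the linear system A*pi = b is:
  [-13/20, 3/20, 1/20, 1/20, 7/20] . pi = 0
  [1/20, -19/20, 1/5, 3/5, 1/20] . pi = 0
  [3/20, 1/4, -3/4, 1/20, 1/10] . pi = 0
  [2/5, 3/10, 3/10, -19/20, 1/4] . pi = 0
  [1, 1, 1, 1, 1] . pi = 1

Solving yields:
  pi_P = 31479/166624
  pi_Q = 34735/166624
  pi_R = 6291/41656
  pi_S = 5143/20828
  pi_T = 17051/83312

Verification (pi * P):
  31479/166624*7/20 + 34735/166624*3/20 + 6291/41656*1/20 + 5143/20828*1/20 + 17051/83312*7/20 = 31479/166624 = pi_P  (ok)
  31479/166624*1/20 + 34735/166624*1/20 + 6291/41656*1/5 + 5143/20828*3/5 + 17051/83312*1/20 = 34735/166624 = pi_Q  (ok)
  31479/166624*3/20 + 34735/166624*1/4 + 6291/41656*1/4 + 5143/20828*1/20 + 17051/83312*1/10 = 6291/41656 = pi_R  (ok)
  31479/166624*2/5 + 34735/166624*3/10 + 6291/41656*3/10 + 5143/20828*1/20 + 17051/83312*1/4 = 5143/20828 = pi_S  (ok)
  31479/166624*1/20 + 34735/166624*1/4 + 6291/41656*1/5 + 5143/20828*1/4 + 17051/83312*1/4 = 17051/83312 = pi_T  (ok)

Answer: 31479/166624 34735/166624 6291/41656 5143/20828 17051/83312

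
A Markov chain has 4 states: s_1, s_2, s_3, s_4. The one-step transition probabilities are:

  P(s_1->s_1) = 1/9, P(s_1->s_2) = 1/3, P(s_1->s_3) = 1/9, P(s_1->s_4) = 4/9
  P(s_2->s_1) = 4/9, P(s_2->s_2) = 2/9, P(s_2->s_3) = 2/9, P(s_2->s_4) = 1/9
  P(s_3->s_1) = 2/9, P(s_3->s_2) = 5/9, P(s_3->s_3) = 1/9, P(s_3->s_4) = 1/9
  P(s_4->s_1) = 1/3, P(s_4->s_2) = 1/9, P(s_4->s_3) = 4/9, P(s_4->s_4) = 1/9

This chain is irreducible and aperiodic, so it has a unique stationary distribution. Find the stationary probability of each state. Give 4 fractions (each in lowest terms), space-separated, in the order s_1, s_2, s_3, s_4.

Answer: 155/552 111/368 235/1104 113/552

Derivation:
The stationary distribution satisfies pi = pi * P, i.e.:
  pi_s_1 = 1/9*pi_s_1 + 4/9*pi_s_2 + 2/9*pi_s_3 + 1/3*pi_s_4
  pi_s_2 = 1/3*pi_s_1 + 2/9*pi_s_2 + 5/9*pi_s_3 + 1/9*pi_s_4
  pi_s_3 = 1/9*pi_s_1 + 2/9*pi_s_2 + 1/9*pi_s_3 + 4/9*pi_s_4
  pi_s_4 = 4/9*pi_s_1 + 1/9*pi_s_2 + 1/9*pi_s_3 + 1/9*pi_s_4
with normalization: pi_s_1 + pi_s_2 + pi_s_3 + pi_s_4 = 1.

Using the first 3 balance equations plus normalization, the linear system A*pi = b is:
  [-8/9, 4/9, 2/9, 1/3] . pi = 0
  [1/3, -7/9, 5/9, 1/9] . pi = 0
  [1/9, 2/9, -8/9, 4/9] . pi = 0
  [1, 1, 1, 1] . pi = 1

Solving yields:
  pi_s_1 = 155/552
  pi_s_2 = 111/368
  pi_s_3 = 235/1104
  pi_s_4 = 113/552

Verification (pi * P):
  155/552*1/9 + 111/368*4/9 + 235/1104*2/9 + 113/552*1/3 = 155/552 = pi_s_1  (ok)
  155/552*1/3 + 111/368*2/9 + 235/1104*5/9 + 113/552*1/9 = 111/368 = pi_s_2  (ok)
  155/552*1/9 + 111/368*2/9 + 235/1104*1/9 + 113/552*4/9 = 235/1104 = pi_s_3  (ok)
  155/552*4/9 + 111/368*1/9 + 235/1104*1/9 + 113/552*1/9 = 113/552 = pi_s_4  (ok)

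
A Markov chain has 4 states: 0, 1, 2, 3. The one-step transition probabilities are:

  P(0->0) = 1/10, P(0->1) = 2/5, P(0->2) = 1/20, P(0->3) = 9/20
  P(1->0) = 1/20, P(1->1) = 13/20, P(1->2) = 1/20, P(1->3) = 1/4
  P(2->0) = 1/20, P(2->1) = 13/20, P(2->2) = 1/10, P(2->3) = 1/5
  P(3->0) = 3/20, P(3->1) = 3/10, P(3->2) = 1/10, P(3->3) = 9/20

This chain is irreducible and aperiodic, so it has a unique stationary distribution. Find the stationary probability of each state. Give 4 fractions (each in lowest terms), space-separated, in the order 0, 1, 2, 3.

Answer: 493/5643 263/513 395/5643 98/297

Derivation:
The stationary distribution satisfies pi = pi * P, i.e.:
  pi_0 = 1/10*pi_0 + 1/20*pi_1 + 1/20*pi_2 + 3/20*pi_3
  pi_1 = 2/5*pi_0 + 13/20*pi_1 + 13/20*pi_2 + 3/10*pi_3
  pi_2 = 1/20*pi_0 + 1/20*pi_1 + 1/10*pi_2 + 1/10*pi_3
  pi_3 = 9/20*pi_0 + 1/4*pi_1 + 1/5*pi_2 + 9/20*pi_3
with normalization: pi_0 + pi_1 + pi_2 + pi_3 = 1.

Using the first 3 balance equations plus normalization, the linear system A*pi = b is:
  [-9/10, 1/20, 1/20, 3/20] . pi = 0
  [2/5, -7/20, 13/20, 3/10] . pi = 0
  [1/20, 1/20, -9/10, 1/10] . pi = 0
  [1, 1, 1, 1] . pi = 1

Solving yields:
  pi_0 = 493/5643
  pi_1 = 263/513
  pi_2 = 395/5643
  pi_3 = 98/297

Verification (pi * P):
  493/5643*1/10 + 263/513*1/20 + 395/5643*1/20 + 98/297*3/20 = 493/5643 = pi_0  (ok)
  493/5643*2/5 + 263/513*13/20 + 395/5643*13/20 + 98/297*3/10 = 263/513 = pi_1  (ok)
  493/5643*1/20 + 263/513*1/20 + 395/5643*1/10 + 98/297*1/10 = 395/5643 = pi_2  (ok)
  493/5643*9/20 + 263/513*1/4 + 395/5643*1/5 + 98/297*9/20 = 98/297 = pi_3  (ok)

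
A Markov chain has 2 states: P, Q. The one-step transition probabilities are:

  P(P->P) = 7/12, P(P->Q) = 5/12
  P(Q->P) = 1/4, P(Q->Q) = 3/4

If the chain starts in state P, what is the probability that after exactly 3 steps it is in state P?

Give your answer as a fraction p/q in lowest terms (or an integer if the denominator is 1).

Answer: 43/108

Derivation:
Computing P^3 by repeated multiplication:
P^1 =
  P: [7/12, 5/12]
  Q: [1/4, 3/4]
P^2 =
  P: [4/9, 5/9]
  Q: [1/3, 2/3]
P^3 =
  P: [43/108, 65/108]
  Q: [13/36, 23/36]

(P^3)[P -> P] = 43/108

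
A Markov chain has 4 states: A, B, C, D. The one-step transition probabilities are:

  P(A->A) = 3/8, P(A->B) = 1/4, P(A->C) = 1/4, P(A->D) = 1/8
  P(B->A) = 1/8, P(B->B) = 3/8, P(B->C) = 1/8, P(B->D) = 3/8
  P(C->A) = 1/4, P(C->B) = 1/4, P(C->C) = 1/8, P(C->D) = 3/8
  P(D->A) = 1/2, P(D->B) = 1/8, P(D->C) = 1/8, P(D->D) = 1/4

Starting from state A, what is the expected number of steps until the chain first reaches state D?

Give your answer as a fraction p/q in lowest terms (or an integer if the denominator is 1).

Let h_i = expected steps to first reach D from state i.
Boundary: h_D = 0.
First-step equations for the other states:
  h_A = 1 + 3/8*h_A + 1/4*h_B + 1/4*h_C + 1/8*h_D
  h_B = 1 + 1/8*h_A + 3/8*h_B + 1/8*h_C + 3/8*h_D
  h_C = 1 + 1/4*h_A + 1/4*h_B + 1/8*h_C + 3/8*h_D

Substituting h_D = 0 and rearranging gives the linear system (I - Q) h = 1:
  [5/8, -1/4, -1/4] . (h_A, h_B, h_C) = 1
  [-1/8, 5/8, -1/8] . (h_A, h_B, h_C) = 1
  [-1/4, -1/4, 7/8] . (h_A, h_B, h_C) = 1

Solving yields:
  h_A = 168/41
  h_B = 376/123
  h_C = 392/123

Starting state is A, so the expected hitting time is h_A = 168/41.

Answer: 168/41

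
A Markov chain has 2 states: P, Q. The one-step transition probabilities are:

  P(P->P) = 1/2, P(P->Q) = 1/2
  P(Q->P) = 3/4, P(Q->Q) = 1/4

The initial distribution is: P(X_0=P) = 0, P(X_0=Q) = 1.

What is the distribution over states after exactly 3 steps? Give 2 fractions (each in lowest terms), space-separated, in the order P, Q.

Propagating the distribution step by step (d_{t+1} = d_t * P):
d_0 = (P=0, Q=1)
  d_1[P] = 0*1/2 + 1*3/4 = 3/4
  d_1[Q] = 0*1/2 + 1*1/4 = 1/4
d_1 = (P=3/4, Q=1/4)
  d_2[P] = 3/4*1/2 + 1/4*3/4 = 9/16
  d_2[Q] = 3/4*1/2 + 1/4*1/4 = 7/16
d_2 = (P=9/16, Q=7/16)
  d_3[P] = 9/16*1/2 + 7/16*3/4 = 39/64
  d_3[Q] = 9/16*1/2 + 7/16*1/4 = 25/64
d_3 = (P=39/64, Q=25/64)

Answer: 39/64 25/64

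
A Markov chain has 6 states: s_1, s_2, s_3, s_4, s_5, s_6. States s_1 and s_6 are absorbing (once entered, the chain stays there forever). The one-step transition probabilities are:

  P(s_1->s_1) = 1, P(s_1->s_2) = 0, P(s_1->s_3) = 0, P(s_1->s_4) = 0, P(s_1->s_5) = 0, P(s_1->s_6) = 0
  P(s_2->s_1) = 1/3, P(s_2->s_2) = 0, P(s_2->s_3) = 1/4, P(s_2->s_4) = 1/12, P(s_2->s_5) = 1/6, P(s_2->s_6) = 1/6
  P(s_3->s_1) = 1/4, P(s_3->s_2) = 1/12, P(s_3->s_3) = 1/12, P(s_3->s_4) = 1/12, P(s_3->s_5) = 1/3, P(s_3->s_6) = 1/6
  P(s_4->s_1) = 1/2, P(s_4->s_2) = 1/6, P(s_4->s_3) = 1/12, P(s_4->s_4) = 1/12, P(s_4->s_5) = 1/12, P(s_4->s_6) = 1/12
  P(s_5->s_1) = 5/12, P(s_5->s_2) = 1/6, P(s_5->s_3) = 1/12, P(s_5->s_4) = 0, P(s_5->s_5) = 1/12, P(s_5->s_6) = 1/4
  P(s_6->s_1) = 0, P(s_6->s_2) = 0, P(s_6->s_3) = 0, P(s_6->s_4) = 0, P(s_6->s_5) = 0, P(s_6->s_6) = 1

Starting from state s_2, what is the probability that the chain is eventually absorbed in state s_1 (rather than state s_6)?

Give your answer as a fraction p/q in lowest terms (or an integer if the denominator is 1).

Let a_i = P(absorbed in s_1 | start in state i).
Boundary conditions: a_s_1 = 1, a_s_6 = 0.
For each transient state i, a_i = sum_j P(i->j) * a_j:
  a_s_2 = 1/3*a_s_1 + 0*a_s_2 + 1/4*a_s_3 + 1/12*a_s_4 + 1/6*a_s_5 + 1/6*a_s_6
  a_s_3 = 1/4*a_s_1 + 1/12*a_s_2 + 1/12*a_s_3 + 1/12*a_s_4 + 1/3*a_s_5 + 1/6*a_s_6
  a_s_4 = 1/2*a_s_1 + 1/6*a_s_2 + 1/12*a_s_3 + 1/12*a_s_4 + 1/12*a_s_5 + 1/12*a_s_6
  a_s_5 = 5/12*a_s_1 + 1/6*a_s_2 + 1/12*a_s_3 + 0*a_s_4 + 1/12*a_s_5 + 1/4*a_s_6

Substituting a_s_1 = 1 and a_s_6 = 0, rearrange to (I - Q) a = r where r[i] = P(i -> s_1):
  [1, -1/4, -1/12, -1/6] . (a_s_2, a_s_3, a_s_4, a_s_5) = 1/3
  [-1/12, 11/12, -1/12, -1/3] . (a_s_2, a_s_3, a_s_4, a_s_5) = 1/4
  [-1/6, -1/12, 11/12, -1/12] . (a_s_2, a_s_3, a_s_4, a_s_5) = 1/2
  [-1/6, -1/12, 0, 11/12] . (a_s_2, a_s_3, a_s_4, a_s_5) = 5/12

Solving yields:
  a_s_2 = 9153/13819
  a_s_3 = 8761/13819
  a_s_4 = 10793/13819
  a_s_5 = 8742/13819

Starting state is s_2, so the absorption probability is a_s_2 = 9153/13819.

Answer: 9153/13819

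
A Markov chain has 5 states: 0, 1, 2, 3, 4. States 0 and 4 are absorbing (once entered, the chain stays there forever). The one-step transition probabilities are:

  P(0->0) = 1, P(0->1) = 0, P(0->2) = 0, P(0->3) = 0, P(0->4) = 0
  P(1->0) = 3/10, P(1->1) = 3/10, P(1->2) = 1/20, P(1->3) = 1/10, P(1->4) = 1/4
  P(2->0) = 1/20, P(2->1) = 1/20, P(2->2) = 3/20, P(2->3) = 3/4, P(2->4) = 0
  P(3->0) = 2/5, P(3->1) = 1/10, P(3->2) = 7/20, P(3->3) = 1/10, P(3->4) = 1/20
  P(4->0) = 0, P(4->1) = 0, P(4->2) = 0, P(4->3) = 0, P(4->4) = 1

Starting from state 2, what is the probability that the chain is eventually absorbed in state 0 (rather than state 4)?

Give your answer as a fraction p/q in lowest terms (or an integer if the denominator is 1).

Let a_i = P(absorbed in 0 | start in state i).
Boundary conditions: a_0 = 1, a_4 = 0.
For each transient state i, a_i = sum_j P(i->j) * a_j:
  a_1 = 3/10*a_0 + 3/10*a_1 + 1/20*a_2 + 1/10*a_3 + 1/4*a_4
  a_2 = 1/20*a_0 + 1/20*a_1 + 3/20*a_2 + 3/4*a_3 + 0*a_4
  a_3 = 2/5*a_0 + 1/10*a_1 + 7/20*a_2 + 1/10*a_3 + 1/20*a_4

Substituting a_0 = 1 and a_4 = 0, rearrange to (I - Q) a = r where r[i] = P(i -> 0):
  [7/10, -1/20, -1/10] . (a_1, a_2, a_3) = 3/10
  [-1/20, 17/20, -3/4] . (a_1, a_2, a_3) = 1/20
  [-1/10, -7/20, 9/10] . (a_1, a_2, a_3) = 2/5

Solving yields:
  a_1 = 815/1342
  a_2 = 558/671
  a_3 = 1121/1342

Starting state is 2, so the absorption probability is a_2 = 558/671.

Answer: 558/671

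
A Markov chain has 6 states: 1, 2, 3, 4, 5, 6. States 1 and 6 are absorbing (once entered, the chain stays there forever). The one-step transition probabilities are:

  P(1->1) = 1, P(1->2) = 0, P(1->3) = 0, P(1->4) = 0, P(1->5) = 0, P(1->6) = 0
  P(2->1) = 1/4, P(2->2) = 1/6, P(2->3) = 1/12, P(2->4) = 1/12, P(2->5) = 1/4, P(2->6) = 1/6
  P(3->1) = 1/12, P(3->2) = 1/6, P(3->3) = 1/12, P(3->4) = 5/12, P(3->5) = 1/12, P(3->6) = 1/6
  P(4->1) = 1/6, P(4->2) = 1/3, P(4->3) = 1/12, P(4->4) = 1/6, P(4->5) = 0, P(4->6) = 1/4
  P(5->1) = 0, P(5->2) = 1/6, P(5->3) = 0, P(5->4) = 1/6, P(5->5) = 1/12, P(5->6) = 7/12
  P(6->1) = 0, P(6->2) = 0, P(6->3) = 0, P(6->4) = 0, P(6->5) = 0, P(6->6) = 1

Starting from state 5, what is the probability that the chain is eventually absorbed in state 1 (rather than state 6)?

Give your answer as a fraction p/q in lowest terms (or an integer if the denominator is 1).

Answer: 121/804

Derivation:
Let a_i = P(absorbed in 1 | start in state i).
Boundary conditions: a_1 = 1, a_6 = 0.
For each transient state i, a_i = sum_j P(i->j) * a_j:
  a_2 = 1/4*a_1 + 1/6*a_2 + 1/12*a_3 + 1/12*a_4 + 1/4*a_5 + 1/6*a_6
  a_3 = 1/12*a_1 + 1/6*a_2 + 1/12*a_3 + 5/12*a_4 + 1/12*a_5 + 1/6*a_6
  a_4 = 1/6*a_1 + 1/3*a_2 + 1/12*a_3 + 1/6*a_4 + 0*a_5 + 1/4*a_6
  a_5 = 0*a_1 + 1/6*a_2 + 0*a_3 + 1/6*a_4 + 1/12*a_5 + 7/12*a_6

Substituting a_1 = 1 and a_6 = 0, rearrange to (I - Q) a = r where r[i] = P(i -> 1):
  [5/6, -1/12, -1/12, -1/4] . (a_2, a_3, a_4, a_5) = 1/4
  [-1/6, 11/12, -5/12, -1/12] . (a_2, a_3, a_4, a_5) = 1/12
  [-1/3, -1/12, 5/6, 0] . (a_2, a_3, a_4, a_5) = 1/6
  [-1/6, 0, -1/6, 11/12] . (a_2, a_3, a_4, a_5) = 0

Solving yields:
  a_2 = 679/1608
  a_3 = 49/134
  a_4 = 163/402
  a_5 = 121/804

Starting state is 5, so the absorption probability is a_5 = 121/804.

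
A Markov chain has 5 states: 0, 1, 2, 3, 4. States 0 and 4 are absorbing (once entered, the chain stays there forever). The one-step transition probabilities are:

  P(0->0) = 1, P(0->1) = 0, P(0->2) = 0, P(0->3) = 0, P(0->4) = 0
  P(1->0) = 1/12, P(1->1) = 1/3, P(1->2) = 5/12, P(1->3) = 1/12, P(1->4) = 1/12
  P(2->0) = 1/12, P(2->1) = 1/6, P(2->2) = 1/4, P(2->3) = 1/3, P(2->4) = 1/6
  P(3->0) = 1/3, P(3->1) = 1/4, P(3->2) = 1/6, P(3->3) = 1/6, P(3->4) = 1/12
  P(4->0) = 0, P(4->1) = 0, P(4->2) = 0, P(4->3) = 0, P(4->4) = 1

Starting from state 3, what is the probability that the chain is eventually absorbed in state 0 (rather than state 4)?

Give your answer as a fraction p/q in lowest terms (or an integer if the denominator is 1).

Answer: 2/3

Derivation:
Let a_i = P(absorbed in 0 | start in state i).
Boundary conditions: a_0 = 1, a_4 = 0.
For each transient state i, a_i = sum_j P(i->j) * a_j:
  a_1 = 1/12*a_0 + 1/3*a_1 + 5/12*a_2 + 1/12*a_3 + 1/12*a_4
  a_2 = 1/12*a_0 + 1/6*a_1 + 1/4*a_2 + 1/3*a_3 + 1/6*a_4
  a_3 = 1/3*a_0 + 1/4*a_1 + 1/6*a_2 + 1/6*a_3 + 1/12*a_4

Substituting a_0 = 1 and a_4 = 0, rearrange to (I - Q) a = r where r[i] = P(i -> 0):
  [2/3, -5/12, -1/12] . (a_1, a_2, a_3) = 1/12
  [-1/6, 3/4, -1/3] . (a_1, a_2, a_3) = 1/12
  [-1/4, -1/6, 5/6] . (a_1, a_2, a_3) = 1/3

Solving yields:
  a_1 = 50/93
  a_2 = 49/93
  a_3 = 2/3

Starting state is 3, so the absorption probability is a_3 = 2/3.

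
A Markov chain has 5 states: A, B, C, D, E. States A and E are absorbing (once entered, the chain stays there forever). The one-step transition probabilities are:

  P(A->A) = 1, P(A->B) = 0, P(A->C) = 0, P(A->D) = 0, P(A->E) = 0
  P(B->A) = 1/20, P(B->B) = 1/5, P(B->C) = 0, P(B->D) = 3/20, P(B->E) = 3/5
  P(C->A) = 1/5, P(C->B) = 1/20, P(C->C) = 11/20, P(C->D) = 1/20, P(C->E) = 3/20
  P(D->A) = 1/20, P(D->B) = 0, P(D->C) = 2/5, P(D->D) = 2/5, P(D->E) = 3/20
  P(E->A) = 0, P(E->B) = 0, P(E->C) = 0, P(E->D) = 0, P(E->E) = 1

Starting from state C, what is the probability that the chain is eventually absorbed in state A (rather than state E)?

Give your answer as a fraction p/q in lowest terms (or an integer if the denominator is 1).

Let a_i = P(absorbed in A | start in state i).
Boundary conditions: a_A = 1, a_E = 0.
For each transient state i, a_i = sum_j P(i->j) * a_j:
  a_B = 1/20*a_A + 1/5*a_B + 0*a_C + 3/20*a_D + 3/5*a_E
  a_C = 1/5*a_A + 1/20*a_B + 11/20*a_C + 1/20*a_D + 3/20*a_E
  a_D = 1/20*a_A + 0*a_B + 2/5*a_C + 2/5*a_D + 3/20*a_E

Substituting a_A = 1 and a_E = 0, rearrange to (I - Q) a = r where r[i] = P(i -> A):
  [4/5, 0, -3/20] . (a_B, a_C, a_D) = 1/20
  [-1/20, 9/20, -1/20] . (a_B, a_C, a_D) = 1/5
  [0, -2/5, 3/5] . (a_B, a_C, a_D) = 1/20

Solving yields:
  a_B = 223/1576
  a_C = 799/1576
  a_D = 83/197

Starting state is C, so the absorption probability is a_C = 799/1576.

Answer: 799/1576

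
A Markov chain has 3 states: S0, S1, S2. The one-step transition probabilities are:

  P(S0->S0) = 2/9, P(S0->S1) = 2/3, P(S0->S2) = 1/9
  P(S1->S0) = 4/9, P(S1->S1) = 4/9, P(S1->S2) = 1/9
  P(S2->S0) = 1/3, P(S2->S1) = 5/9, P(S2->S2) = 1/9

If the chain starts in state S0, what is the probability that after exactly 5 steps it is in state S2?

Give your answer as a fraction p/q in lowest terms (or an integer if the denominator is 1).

Computing P^5 by repeated multiplication:
P^1 =
  S0: [2/9, 2/3, 1/9]
  S1: [4/9, 4/9, 1/9]
  S2: [1/3, 5/9, 1/9]
P^2 =
  S0: [31/81, 41/81, 1/9]
  S1: [1/3, 5/9, 1/9]
  S2: [29/81, 43/81, 1/9]
P^3 =
  S0: [253/729, 395/729, 1/9]
  S1: [29/81, 43/81, 1/9]
  S2: [257/729, 391/729, 1/9]
P^4 =
  S0: [2329/6561, 3503/6561, 1/9]
  S1: [257/729, 391/729, 1/9]
  S2: [2321/6561, 3511/6561, 1/9]
P^5 =
  S0: [20857/59049, 31631/59049, 1/9]
  S1: [2321/6561, 3511/6561, 1/9]
  S2: [20873/59049, 31615/59049, 1/9]

(P^5)[S0 -> S2] = 1/9

Answer: 1/9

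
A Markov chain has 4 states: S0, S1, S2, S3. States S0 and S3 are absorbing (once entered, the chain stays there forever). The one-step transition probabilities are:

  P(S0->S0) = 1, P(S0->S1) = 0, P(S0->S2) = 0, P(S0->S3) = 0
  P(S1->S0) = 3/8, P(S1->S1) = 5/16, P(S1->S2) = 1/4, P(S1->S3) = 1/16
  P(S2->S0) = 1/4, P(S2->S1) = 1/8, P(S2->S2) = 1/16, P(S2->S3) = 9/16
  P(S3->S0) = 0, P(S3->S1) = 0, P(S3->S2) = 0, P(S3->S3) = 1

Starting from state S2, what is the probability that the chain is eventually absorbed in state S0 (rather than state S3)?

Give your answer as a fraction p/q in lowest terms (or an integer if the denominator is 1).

Answer: 56/157

Derivation:
Let a_i = P(absorbed in S0 | start in state i).
Boundary conditions: a_S0 = 1, a_S3 = 0.
For each transient state i, a_i = sum_j P(i->j) * a_j:
  a_S1 = 3/8*a_S0 + 5/16*a_S1 + 1/4*a_S2 + 1/16*a_S3
  a_S2 = 1/4*a_S0 + 1/8*a_S1 + 1/16*a_S2 + 9/16*a_S3

Substituting a_S0 = 1 and a_S3 = 0, rearrange to (I - Q) a = r where r[i] = P(i -> S0):
  [11/16, -1/4] . (a_S1, a_S2) = 3/8
  [-1/8, 15/16] . (a_S1, a_S2) = 1/4

Solving yields:
  a_S1 = 106/157
  a_S2 = 56/157

Starting state is S2, so the absorption probability is a_S2 = 56/157.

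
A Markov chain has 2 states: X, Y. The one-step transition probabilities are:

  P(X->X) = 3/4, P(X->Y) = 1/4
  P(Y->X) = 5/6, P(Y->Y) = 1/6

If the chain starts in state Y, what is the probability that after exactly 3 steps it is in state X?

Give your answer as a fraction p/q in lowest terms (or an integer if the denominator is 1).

Computing P^3 by repeated multiplication:
P^1 =
  X: [3/4, 1/4]
  Y: [5/6, 1/6]
P^2 =
  X: [37/48, 11/48]
  Y: [55/72, 17/72]
P^3 =
  X: [443/576, 133/576]
  Y: [665/864, 199/864]

(P^3)[Y -> X] = 665/864

Answer: 665/864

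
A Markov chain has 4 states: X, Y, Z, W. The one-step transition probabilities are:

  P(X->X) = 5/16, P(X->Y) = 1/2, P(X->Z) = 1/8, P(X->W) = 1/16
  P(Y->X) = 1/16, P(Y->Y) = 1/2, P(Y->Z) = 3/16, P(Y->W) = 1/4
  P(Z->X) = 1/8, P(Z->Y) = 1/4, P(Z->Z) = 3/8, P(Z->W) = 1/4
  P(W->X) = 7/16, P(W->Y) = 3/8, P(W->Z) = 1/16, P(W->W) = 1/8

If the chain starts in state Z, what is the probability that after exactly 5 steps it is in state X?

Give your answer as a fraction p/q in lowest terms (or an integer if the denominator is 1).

Computing P^5 by repeated multiplication:
P^1 =
  X: [5/16, 1/2, 1/8, 1/16]
  Y: [1/16, 1/2, 3/16, 1/4]
  Z: [1/8, 1/4, 3/8, 1/4]
  W: [7/16, 3/8, 1/16, 1/8]
P^2 =
  X: [11/64, 59/128, 47/256, 47/256]
  Y: [47/256, 27/64, 3/16, 53/256]
  Z: [27/128, 3/8, 7/32, 25/128]
  W: [57/256, 15/32, 5/32, 39/256]
P^3 =
  X: [761/4096, 883/2048, 771/4096, 399/2048]
  Y: [405/2048, 875/2048, 759/4096, 777/4096]
  Z: [207/1024, 431/1024, 391/2048, 381/2048]
  W: [379/2048, 905/2048, 753/4096, 775/4096]
P^4 =
  X: [12699/65536, 3511/8192, 3061/16384, 12505/65536]
  Y: [12757/65536, 14089/32768, 12201/65536, 775/4096]
  Z: [6381/32768, 7029/16384, 6141/32768, 1547/8192]
  W: [12531/65536, 14103/32768, 12239/65536, 785/4096]
P^5 =
  X: [101803/524288, 225151/524288, 195631/1048576, 199037/1048576]
  Y: [203165/1048576, 112671/262144, 97827/524288, 199073/1048576]
  Z: [101561/524288, 56301/131072, 48985/262144, 99553/524288]
  W: [203259/1048576, 112553/262144, 97837/524288, 199431/1048576]

(P^5)[Z -> X] = 101561/524288

Answer: 101561/524288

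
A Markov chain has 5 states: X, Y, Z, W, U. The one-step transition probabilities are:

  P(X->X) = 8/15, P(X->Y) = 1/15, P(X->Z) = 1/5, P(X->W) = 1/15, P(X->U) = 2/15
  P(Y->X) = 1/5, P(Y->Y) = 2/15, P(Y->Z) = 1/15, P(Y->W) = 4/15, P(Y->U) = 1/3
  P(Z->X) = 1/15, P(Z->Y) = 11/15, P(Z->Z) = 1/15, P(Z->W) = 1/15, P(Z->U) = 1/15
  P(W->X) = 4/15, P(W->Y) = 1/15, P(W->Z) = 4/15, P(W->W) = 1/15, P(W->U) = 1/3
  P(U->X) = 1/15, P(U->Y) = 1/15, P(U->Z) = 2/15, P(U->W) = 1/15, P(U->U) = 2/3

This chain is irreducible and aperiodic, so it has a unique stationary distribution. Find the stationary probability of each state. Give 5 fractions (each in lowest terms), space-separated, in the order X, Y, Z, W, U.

The stationary distribution satisfies pi = pi * P, i.e.:
  pi_X = 8/15*pi_X + 1/5*pi_Y + 1/15*pi_Z + 4/15*pi_W + 1/15*pi_U
  pi_Y = 1/15*pi_X + 2/15*pi_Y + 11/15*pi_Z + 1/15*pi_W + 1/15*pi_U
  pi_Z = 1/5*pi_X + 1/15*pi_Y + 1/15*pi_Z + 4/15*pi_W + 2/15*pi_U
  pi_W = 1/15*pi_X + 4/15*pi_Y + 1/15*pi_Z + 1/15*pi_W + 1/15*pi_U
  pi_U = 2/15*pi_X + 1/3*pi_Y + 1/15*pi_Z + 1/3*pi_W + 2/3*pi_U
with normalization: pi_X + pi_Y + pi_Z + pi_W + pi_U = 1.

Using the first 4 balance equations plus normalization, the linear system A*pi = b is:
  [-7/15, 1/5, 1/15, 4/15, 1/15] . pi = 0
  [1/15, -13/15, 11/15, 1/15, 1/15] . pi = 0
  [1/5, 1/15, -14/15, 4/15, 2/15] . pi = 0
  [1/15, 4/15, 1/15, -14/15, 1/15] . pi = 0
  [1, 1, 1, 1, 1] . pi = 1

Solving yields:
  pi_X = 2798/13605
  pi_Y = 466/2721
  pi_Z = 3803/27210
  pi_W = 1373/13605
  pi_U = 2081/5442

Verification (pi * P):
  2798/13605*8/15 + 466/2721*1/5 + 3803/27210*1/15 + 1373/13605*4/15 + 2081/5442*1/15 = 2798/13605 = pi_X  (ok)
  2798/13605*1/15 + 466/2721*2/15 + 3803/27210*11/15 + 1373/13605*1/15 + 2081/5442*1/15 = 466/2721 = pi_Y  (ok)
  2798/13605*1/5 + 466/2721*1/15 + 3803/27210*1/15 + 1373/13605*4/15 + 2081/5442*2/15 = 3803/27210 = pi_Z  (ok)
  2798/13605*1/15 + 466/2721*4/15 + 3803/27210*1/15 + 1373/13605*1/15 + 2081/5442*1/15 = 1373/13605 = pi_W  (ok)
  2798/13605*2/15 + 466/2721*1/3 + 3803/27210*1/15 + 1373/13605*1/3 + 2081/5442*2/3 = 2081/5442 = pi_U  (ok)

Answer: 2798/13605 466/2721 3803/27210 1373/13605 2081/5442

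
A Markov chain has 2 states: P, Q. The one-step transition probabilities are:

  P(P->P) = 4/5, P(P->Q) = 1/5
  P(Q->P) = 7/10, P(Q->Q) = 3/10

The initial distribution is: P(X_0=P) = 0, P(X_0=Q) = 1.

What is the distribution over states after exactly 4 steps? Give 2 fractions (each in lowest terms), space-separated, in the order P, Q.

Propagating the distribution step by step (d_{t+1} = d_t * P):
d_0 = (P=0, Q=1)
  d_1[P] = 0*4/5 + 1*7/10 = 7/10
  d_1[Q] = 0*1/5 + 1*3/10 = 3/10
d_1 = (P=7/10, Q=3/10)
  d_2[P] = 7/10*4/5 + 3/10*7/10 = 77/100
  d_2[Q] = 7/10*1/5 + 3/10*3/10 = 23/100
d_2 = (P=77/100, Q=23/100)
  d_3[P] = 77/100*4/5 + 23/100*7/10 = 777/1000
  d_3[Q] = 77/100*1/5 + 23/100*3/10 = 223/1000
d_3 = (P=777/1000, Q=223/1000)
  d_4[P] = 777/1000*4/5 + 223/1000*7/10 = 7777/10000
  d_4[Q] = 777/1000*1/5 + 223/1000*3/10 = 2223/10000
d_4 = (P=7777/10000, Q=2223/10000)

Answer: 7777/10000 2223/10000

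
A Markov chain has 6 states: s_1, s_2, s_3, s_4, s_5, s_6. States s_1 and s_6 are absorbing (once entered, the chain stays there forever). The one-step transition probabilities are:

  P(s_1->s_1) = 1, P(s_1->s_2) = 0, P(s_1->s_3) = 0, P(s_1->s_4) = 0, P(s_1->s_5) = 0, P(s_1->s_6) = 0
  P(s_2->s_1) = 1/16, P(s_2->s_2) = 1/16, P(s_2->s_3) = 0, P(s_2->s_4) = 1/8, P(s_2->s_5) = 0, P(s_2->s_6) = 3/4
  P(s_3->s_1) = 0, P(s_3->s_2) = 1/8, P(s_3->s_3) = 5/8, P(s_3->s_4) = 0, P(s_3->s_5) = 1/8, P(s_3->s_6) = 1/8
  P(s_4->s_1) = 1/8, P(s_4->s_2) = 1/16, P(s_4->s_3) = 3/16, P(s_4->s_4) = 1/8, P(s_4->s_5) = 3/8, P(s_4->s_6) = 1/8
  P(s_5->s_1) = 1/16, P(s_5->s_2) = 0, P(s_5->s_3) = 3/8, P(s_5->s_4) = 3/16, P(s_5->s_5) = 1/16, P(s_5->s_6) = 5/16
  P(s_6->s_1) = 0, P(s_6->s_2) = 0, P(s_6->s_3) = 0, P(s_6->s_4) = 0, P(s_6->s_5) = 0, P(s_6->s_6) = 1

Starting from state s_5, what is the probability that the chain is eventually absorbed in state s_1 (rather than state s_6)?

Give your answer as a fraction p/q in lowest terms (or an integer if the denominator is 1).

Answer: 338/2335

Derivation:
Let a_i = P(absorbed in s_1 | start in state i).
Boundary conditions: a_s_1 = 1, a_s_6 = 0.
For each transient state i, a_i = sum_j P(i->j) * a_j:
  a_s_2 = 1/16*a_s_1 + 1/16*a_s_2 + 0*a_s_3 + 1/8*a_s_4 + 0*a_s_5 + 3/4*a_s_6
  a_s_3 = 0*a_s_1 + 1/8*a_s_2 + 5/8*a_s_3 + 0*a_s_4 + 1/8*a_s_5 + 1/8*a_s_6
  a_s_4 = 1/8*a_s_1 + 1/16*a_s_2 + 3/16*a_s_3 + 1/8*a_s_4 + 3/8*a_s_5 + 1/8*a_s_6
  a_s_5 = 1/16*a_s_1 + 0*a_s_2 + 3/8*a_s_3 + 3/16*a_s_4 + 1/16*a_s_5 + 5/16*a_s_6

Substituting a_s_1 = 1 and a_s_6 = 0, rearrange to (I - Q) a = r where r[i] = P(i -> s_1):
  [15/16, 0, -1/8, 0] . (a_s_2, a_s_3, a_s_4, a_s_5) = 1/16
  [-1/8, 3/8, 0, -1/8] . (a_s_2, a_s_3, a_s_4, a_s_5) = 0
  [-1/16, -3/16, 7/8, -3/8] . (a_s_2, a_s_3, a_s_4, a_s_5) = 1/8
  [0, -3/8, -3/16, 15/16] . (a_s_2, a_s_3, a_s_4, a_s_5) = 1/16

Solving yields:
  a_s_2 = 227/2335
  a_s_3 = 113/1401
  a_s_4 = 107/467
  a_s_5 = 338/2335

Starting state is s_5, so the absorption probability is a_s_5 = 338/2335.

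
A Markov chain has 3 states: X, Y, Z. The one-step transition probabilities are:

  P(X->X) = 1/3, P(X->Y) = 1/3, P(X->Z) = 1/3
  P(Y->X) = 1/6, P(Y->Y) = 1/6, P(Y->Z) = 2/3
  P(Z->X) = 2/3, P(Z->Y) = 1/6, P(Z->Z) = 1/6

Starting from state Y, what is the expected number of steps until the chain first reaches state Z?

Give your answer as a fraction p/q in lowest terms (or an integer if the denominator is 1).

Answer: 5/3

Derivation:
Let h_i = expected steps to first reach Z from state i.
Boundary: h_Z = 0.
First-step equations for the other states:
  h_X = 1 + 1/3*h_X + 1/3*h_Y + 1/3*h_Z
  h_Y = 1 + 1/6*h_X + 1/6*h_Y + 2/3*h_Z

Substituting h_Z = 0 and rearranging gives the linear system (I - Q) h = 1:
  [2/3, -1/3] . (h_X, h_Y) = 1
  [-1/6, 5/6] . (h_X, h_Y) = 1

Solving yields:
  h_X = 7/3
  h_Y = 5/3

Starting state is Y, so the expected hitting time is h_Y = 5/3.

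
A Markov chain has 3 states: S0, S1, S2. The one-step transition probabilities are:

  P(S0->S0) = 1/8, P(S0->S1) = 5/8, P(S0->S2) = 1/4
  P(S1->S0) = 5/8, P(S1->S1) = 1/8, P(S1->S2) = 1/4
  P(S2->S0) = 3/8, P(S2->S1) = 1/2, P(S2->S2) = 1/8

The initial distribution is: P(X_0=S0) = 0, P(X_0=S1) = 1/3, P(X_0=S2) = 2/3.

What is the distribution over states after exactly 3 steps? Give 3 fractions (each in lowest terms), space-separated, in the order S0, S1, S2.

Propagating the distribution step by step (d_{t+1} = d_t * P):
d_0 = (S0=0, S1=1/3, S2=2/3)
  d_1[S0] = 0*1/8 + 1/3*5/8 + 2/3*3/8 = 11/24
  d_1[S1] = 0*5/8 + 1/3*1/8 + 2/3*1/2 = 3/8
  d_1[S2] = 0*1/4 + 1/3*1/4 + 2/3*1/8 = 1/6
d_1 = (S0=11/24, S1=3/8, S2=1/6)
  d_2[S0] = 11/24*1/8 + 3/8*5/8 + 1/6*3/8 = 17/48
  d_2[S1] = 11/24*5/8 + 3/8*1/8 + 1/6*1/2 = 5/12
  d_2[S2] = 11/24*1/4 + 3/8*1/4 + 1/6*1/8 = 11/48
d_2 = (S0=17/48, S1=5/12, S2=11/48)
  d_3[S0] = 17/48*1/8 + 5/12*5/8 + 11/48*3/8 = 25/64
  d_3[S1] = 17/48*5/8 + 5/12*1/8 + 11/48*1/2 = 149/384
  d_3[S2] = 17/48*1/4 + 5/12*1/4 + 11/48*1/8 = 85/384
d_3 = (S0=25/64, S1=149/384, S2=85/384)

Answer: 25/64 149/384 85/384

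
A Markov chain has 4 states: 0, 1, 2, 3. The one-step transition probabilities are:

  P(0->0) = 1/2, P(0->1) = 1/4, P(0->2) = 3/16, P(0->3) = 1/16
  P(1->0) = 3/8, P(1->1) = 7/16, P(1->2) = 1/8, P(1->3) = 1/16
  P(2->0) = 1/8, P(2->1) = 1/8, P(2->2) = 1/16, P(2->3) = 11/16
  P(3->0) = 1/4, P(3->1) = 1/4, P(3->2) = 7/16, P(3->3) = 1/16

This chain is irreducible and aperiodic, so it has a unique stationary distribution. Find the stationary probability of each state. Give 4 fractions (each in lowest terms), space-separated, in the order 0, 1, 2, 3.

The stationary distribution satisfies pi = pi * P, i.e.:
  pi_0 = 1/2*pi_0 + 3/8*pi_1 + 1/8*pi_2 + 1/4*pi_3
  pi_1 = 1/4*pi_0 + 7/16*pi_1 + 1/8*pi_2 + 1/4*pi_3
  pi_2 = 3/16*pi_0 + 1/8*pi_1 + 1/16*pi_2 + 7/16*pi_3
  pi_3 = 1/16*pi_0 + 1/16*pi_1 + 11/16*pi_2 + 1/16*pi_3
with normalization: pi_0 + pi_1 + pi_2 + pi_3 = 1.

Using the first 3 balance equations plus normalization, the linear system A*pi = b is:
  [-1/2, 3/8, 1/8, 1/4] . pi = 0
  [1/4, -9/16, 1/8, 1/4] . pi = 0
  [3/16, 1/8, -15/16, 7/16] . pi = 0
  [1, 1, 1, 1] . pi = 1

Solving yields:
  pi_0 = 185/532
  pi_1 = 37/133
  pi_2 = 51/266
  pi_3 = 97/532

Verification (pi * P):
  185/532*1/2 + 37/133*3/8 + 51/266*1/8 + 97/532*1/4 = 185/532 = pi_0  (ok)
  185/532*1/4 + 37/133*7/16 + 51/266*1/8 + 97/532*1/4 = 37/133 = pi_1  (ok)
  185/532*3/16 + 37/133*1/8 + 51/266*1/16 + 97/532*7/16 = 51/266 = pi_2  (ok)
  185/532*1/16 + 37/133*1/16 + 51/266*11/16 + 97/532*1/16 = 97/532 = pi_3  (ok)

Answer: 185/532 37/133 51/266 97/532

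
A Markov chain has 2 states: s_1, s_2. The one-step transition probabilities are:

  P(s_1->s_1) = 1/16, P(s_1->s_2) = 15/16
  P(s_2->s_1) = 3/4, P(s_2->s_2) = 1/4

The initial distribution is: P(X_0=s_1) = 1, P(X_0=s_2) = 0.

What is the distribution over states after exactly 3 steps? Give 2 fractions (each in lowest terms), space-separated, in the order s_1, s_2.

Propagating the distribution step by step (d_{t+1} = d_t * P):
d_0 = (s_1=1, s_2=0)
  d_1[s_1] = 1*1/16 + 0*3/4 = 1/16
  d_1[s_2] = 1*15/16 + 0*1/4 = 15/16
d_1 = (s_1=1/16, s_2=15/16)
  d_2[s_1] = 1/16*1/16 + 15/16*3/4 = 181/256
  d_2[s_2] = 1/16*15/16 + 15/16*1/4 = 75/256
d_2 = (s_1=181/256, s_2=75/256)
  d_3[s_1] = 181/256*1/16 + 75/256*3/4 = 1081/4096
  d_3[s_2] = 181/256*15/16 + 75/256*1/4 = 3015/4096
d_3 = (s_1=1081/4096, s_2=3015/4096)

Answer: 1081/4096 3015/4096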